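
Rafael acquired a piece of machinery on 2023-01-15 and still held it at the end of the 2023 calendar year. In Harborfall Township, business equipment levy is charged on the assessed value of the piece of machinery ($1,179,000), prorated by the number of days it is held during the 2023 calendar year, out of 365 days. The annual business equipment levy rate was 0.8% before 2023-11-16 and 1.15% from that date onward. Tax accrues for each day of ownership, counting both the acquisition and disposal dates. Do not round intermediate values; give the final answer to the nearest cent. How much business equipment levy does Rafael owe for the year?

$9,590.28

2023-01-15 to 2023-11-15: 305 days at 0.8% → $1,179,000 × 0.8% × 305/365 = $7,881.5342
2023-11-16 to 2023-12-31: 46 days at 1.15% → $1,179,000 × 1.15% × 46/365 = $1,708.7425
Total = $9,590.2767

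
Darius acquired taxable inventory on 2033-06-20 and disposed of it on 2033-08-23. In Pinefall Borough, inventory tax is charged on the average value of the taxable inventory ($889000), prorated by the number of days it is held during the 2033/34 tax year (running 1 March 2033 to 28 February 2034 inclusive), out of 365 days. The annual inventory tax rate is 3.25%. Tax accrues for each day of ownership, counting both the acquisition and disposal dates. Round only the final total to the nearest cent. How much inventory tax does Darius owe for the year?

Days held (2033-06-20 to 2033-08-23): 65 out of 365
Tax = $889000 × 3.25% × 65/365 = $5145.2397

$5145.24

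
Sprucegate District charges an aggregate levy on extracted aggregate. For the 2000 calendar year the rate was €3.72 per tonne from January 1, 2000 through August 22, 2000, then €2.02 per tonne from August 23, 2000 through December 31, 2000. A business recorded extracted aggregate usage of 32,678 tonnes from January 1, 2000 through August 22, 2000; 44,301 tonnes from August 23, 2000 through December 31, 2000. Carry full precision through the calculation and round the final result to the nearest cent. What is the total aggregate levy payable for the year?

January 1 – August 22, 2000: 32,678 tonnes at €3.72/tonne → €121562.16
August 23 – December 31, 2000: 44,301 tonnes at €2.02/tonne → €89488.02

€211050.18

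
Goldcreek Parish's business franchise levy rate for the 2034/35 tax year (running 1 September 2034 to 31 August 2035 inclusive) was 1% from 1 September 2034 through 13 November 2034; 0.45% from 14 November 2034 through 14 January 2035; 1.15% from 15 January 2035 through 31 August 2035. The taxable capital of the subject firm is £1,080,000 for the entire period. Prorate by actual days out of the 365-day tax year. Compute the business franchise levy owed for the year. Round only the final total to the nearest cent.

1 September – 13 November 2034: 74 days at 1% → £1,080,000 × 1% × 74/365 = £2,189.5890
14 November 2034 – 14 January 2035: 62 days at 0.45% → £1,080,000 × 0.45% × 62/365 = £825.5342
15 January – 31 August 2035: 229 days at 1.15% → £1,080,000 × 1.15% × 229/365 = £7,792.2740
Total = £10,807.3973

£10,807.40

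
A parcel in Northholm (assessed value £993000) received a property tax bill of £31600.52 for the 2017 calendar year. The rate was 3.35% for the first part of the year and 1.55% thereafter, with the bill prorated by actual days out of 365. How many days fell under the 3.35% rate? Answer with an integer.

331 days

Let d = days at the first rate; then 365 − d days at the second rate.
£993000 × [3.35%·d + 1.55%·(365−d)] / 365 = £31600.52
Solving gives d = 331, so the new rate took effect on 28 November 2017.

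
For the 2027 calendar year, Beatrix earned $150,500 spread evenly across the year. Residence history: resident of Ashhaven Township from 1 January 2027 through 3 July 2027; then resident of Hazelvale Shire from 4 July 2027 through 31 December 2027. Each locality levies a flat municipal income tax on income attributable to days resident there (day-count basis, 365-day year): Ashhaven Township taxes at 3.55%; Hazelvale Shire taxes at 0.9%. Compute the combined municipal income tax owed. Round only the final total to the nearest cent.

Ashhaven Township, 1 January – 3 July 2027: 184 days → $150,500 × 3.55% × 184/365 = $2,693.3315
Hazelvale Shire, 4 July – 31 December 2027: 181 days → $150,500 × 0.9% × 181/365 = $671.6836
Total = $3,365.0151

$3,365.02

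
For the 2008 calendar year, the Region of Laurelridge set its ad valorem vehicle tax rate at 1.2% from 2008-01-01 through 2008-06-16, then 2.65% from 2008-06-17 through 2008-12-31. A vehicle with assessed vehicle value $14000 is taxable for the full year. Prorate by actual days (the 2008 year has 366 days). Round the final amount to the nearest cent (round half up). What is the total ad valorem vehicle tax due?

2008-01-01 to 2008-06-16: 168 days at 1.2% → $14000 × 1.2% × 168/366 = $77.1148
2008-06-17 to 2008-12-31: 198 days at 2.65% → $14000 × 2.65% × 198/366 = $200.7049
Total = $277.8197

$277.82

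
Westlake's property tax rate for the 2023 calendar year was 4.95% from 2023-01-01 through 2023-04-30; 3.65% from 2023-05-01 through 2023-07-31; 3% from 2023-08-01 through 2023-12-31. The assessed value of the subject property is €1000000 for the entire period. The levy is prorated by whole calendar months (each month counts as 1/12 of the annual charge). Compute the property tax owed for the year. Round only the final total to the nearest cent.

€38125.00

2023-01-01 to 2023-04-30: 4 months at 4.95% → €1000000 × 4.95% × 4/12 = €16500.0000
2023-05-01 to 2023-07-31: 3 months at 3.65% → €1000000 × 3.65% × 3/12 = €9125.0000
2023-08-01 to 2023-12-31: 5 months at 3% → €1000000 × 3% × 5/12 = €12500.0000
Total = €38125.0000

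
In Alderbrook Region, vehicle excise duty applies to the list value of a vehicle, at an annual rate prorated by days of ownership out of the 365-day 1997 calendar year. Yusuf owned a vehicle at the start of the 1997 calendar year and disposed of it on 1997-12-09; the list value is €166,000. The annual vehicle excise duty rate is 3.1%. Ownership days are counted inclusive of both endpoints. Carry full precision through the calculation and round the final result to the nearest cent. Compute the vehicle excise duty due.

Days held (1997-01-01 to 1997-12-09): 343 out of 365
Tax = €166,000 × 3.1% × 343/365 = €4,835.8301

€4,835.83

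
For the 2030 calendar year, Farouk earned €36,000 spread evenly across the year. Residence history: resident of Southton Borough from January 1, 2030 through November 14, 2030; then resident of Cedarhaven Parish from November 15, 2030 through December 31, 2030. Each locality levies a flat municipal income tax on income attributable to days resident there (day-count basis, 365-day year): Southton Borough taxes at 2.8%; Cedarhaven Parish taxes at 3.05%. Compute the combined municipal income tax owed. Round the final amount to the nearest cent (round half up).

€1,019.59

Southton Borough, January 1 – November 14, 2030: 318 days → €36,000 × 2.8% × 318/365 = €878.2027
Cedarhaven Parish, November 15 – December 31, 2030: 47 days → €36,000 × 3.05% × 47/365 = €141.3863
Total = €1,019.5890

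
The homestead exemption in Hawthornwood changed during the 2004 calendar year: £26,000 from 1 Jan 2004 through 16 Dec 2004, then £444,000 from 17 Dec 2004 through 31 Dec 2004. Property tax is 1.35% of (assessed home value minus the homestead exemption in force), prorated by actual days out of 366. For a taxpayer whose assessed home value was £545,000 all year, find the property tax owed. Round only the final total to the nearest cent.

£6,775.23

1 Jan – 16 Dec 2004: 351 days, exemption £26,000 → (£545,000 − £26,000) × 1.35% × 351/366 = £6,719.3484
17 Dec – 31 Dec 2004: 15 days, exemption £444,000 → (£545,000 − £444,000) × 1.35% × 15/366 = £55.8811
Total = £6,775.2295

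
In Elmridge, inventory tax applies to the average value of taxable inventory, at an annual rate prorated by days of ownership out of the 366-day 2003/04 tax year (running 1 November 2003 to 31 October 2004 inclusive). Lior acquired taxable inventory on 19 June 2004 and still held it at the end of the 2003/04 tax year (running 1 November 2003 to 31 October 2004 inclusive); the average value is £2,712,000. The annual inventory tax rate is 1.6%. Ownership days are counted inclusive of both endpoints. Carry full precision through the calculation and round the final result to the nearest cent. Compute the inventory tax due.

£16,005.25

Days held (19 June – 31 October 2004): 135 out of 366
Tax = £2,712,000 × 1.6% × 135/366 = £16,005.2459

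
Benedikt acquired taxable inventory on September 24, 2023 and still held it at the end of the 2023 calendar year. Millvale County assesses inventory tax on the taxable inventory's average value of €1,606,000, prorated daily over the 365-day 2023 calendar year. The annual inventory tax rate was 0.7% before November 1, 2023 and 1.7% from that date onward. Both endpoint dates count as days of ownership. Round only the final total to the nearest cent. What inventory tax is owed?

September 24 – October 31, 2023: 38 days at 0.7% → €1,606,000 × 0.7% × 38/365 = €1,170.4000
November 1 – December 31, 2023: 61 days at 1.7% → €1,606,000 × 1.7% × 61/365 = €4,562.8000
Total = €5,733.2000

€5,733.20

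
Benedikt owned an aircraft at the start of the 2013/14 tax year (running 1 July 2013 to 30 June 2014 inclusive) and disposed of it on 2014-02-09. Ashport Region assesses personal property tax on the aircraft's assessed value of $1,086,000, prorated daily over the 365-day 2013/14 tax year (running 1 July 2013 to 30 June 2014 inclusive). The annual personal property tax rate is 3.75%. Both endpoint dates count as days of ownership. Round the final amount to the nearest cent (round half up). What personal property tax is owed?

$24,992.88

Days held (2013-07-01 to 2014-02-09): 224 out of 365
Tax = $1,086,000 × 3.75% × 224/365 = $24,992.8767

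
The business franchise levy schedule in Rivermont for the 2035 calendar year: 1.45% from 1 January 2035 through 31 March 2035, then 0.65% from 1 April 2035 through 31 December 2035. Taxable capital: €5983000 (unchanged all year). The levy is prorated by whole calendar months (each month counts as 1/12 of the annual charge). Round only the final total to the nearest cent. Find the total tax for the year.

1 January – 31 March 2035: 3 months at 1.45% → €5983000 × 1.45% × 3/12 = €21688.3750
1 April – 31 December 2035: 9 months at 0.65% → €5983000 × 0.65% × 9/12 = €29167.1250
Total = €50855.5000

€50855.50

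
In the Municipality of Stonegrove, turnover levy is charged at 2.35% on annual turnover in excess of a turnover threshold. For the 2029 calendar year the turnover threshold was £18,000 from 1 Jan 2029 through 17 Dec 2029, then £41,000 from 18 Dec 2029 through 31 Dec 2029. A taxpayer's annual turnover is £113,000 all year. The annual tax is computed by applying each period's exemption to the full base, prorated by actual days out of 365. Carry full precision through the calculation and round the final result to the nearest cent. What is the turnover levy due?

1 Jan – 17 Dec 2029: 351 days, exemption £18,000 → (£113,000 − £18,000) × 2.35% × 351/365 = £2,146.8699
18 Dec – 31 Dec 2029: 14 days, exemption £41,000 → (£113,000 − £41,000) × 2.35% × 14/365 = £64.8986
Total = £2,211.7685

£2,211.77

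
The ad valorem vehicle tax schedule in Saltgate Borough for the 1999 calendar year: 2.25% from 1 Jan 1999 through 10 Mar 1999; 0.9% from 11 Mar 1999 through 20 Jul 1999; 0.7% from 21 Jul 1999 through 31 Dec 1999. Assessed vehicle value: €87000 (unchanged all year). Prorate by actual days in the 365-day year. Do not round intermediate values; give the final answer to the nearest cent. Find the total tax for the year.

1 Jan – 10 Mar 1999: 69 days at 2.25% → €87000 × 2.25% × 69/365 = €370.0479
11 Mar – 20 Jul 1999: 132 days at 0.9% → €87000 × 0.9% × 132/365 = €283.1671
21 Jul – 31 Dec 1999: 164 days at 0.7% → €87000 × 0.7% × 164/365 = €273.6329
Total = €926.8479

€926.85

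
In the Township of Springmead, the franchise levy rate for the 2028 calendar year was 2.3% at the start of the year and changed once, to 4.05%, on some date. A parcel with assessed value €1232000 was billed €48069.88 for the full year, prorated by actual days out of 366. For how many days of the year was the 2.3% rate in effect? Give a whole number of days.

31 days

Let d = days at the first rate; then 366 − d days at the second rate.
€1232000 × [2.3%·d + 4.05%·(366−d)] / 366 = €48069.88
Solving gives d = 31, so the new rate took effect on 1 February 2028.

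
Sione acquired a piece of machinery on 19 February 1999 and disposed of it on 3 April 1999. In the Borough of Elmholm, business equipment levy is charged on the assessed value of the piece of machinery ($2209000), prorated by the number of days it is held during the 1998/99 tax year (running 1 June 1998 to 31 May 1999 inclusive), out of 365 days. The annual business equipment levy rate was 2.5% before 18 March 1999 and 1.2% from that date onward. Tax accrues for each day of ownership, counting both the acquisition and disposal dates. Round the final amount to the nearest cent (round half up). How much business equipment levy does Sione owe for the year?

19 February – 17 March 1999: 27 days at 2.5% → $2209000 × 2.5% × 27/365 = $4085.1370
18 March – 3 April 1999: 17 days at 1.2% → $2209000 × 1.2% × 17/365 = $1234.6192
Total = $5319.7562

$5319.76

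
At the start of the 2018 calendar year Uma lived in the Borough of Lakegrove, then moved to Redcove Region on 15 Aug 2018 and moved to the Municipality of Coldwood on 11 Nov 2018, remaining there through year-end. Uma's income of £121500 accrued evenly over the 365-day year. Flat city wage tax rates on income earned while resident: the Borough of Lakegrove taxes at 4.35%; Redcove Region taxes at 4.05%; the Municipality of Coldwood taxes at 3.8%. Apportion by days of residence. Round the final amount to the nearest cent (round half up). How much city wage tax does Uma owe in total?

£5104.00

The Borough of Lakegrove, 1 Jan – 14 Aug 2018: 226 days → £121500 × 4.35% × 226/365 = £3272.5110
Redcove Region, 15 Aug – 10 Nov 2018: 88 days → £121500 × 4.05% × 88/365 = £1186.3726
The Municipality of Coldwood, 11 Nov – 31 Dec 2018: 51 days → £121500 × 3.8% × 51/365 = £645.1151
Total = £5103.9986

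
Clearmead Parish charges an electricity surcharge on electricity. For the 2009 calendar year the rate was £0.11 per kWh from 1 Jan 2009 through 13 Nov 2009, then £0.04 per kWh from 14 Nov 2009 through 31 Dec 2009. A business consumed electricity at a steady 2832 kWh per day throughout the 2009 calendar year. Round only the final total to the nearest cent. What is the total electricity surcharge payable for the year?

1 Jan – 13 Nov 2009: 317 days × 2832 kWh/day = 897,744 kWh at £0.11/kWh → £98,751.84
14 Nov – 31 Dec 2009: 48 days × 2832 kWh/day = 135,936 kWh at £0.04/kWh → £5,437.44

£104,189.28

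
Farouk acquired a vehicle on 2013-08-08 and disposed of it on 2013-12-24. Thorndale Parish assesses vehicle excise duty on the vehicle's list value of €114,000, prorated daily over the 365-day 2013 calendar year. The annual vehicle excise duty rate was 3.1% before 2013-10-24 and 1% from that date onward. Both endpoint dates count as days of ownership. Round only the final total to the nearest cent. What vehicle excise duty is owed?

2013-08-08 to 2013-10-23: 77 days at 3.1% → €114,000 × 3.1% × 77/365 = €745.5288
2013-10-24 to 2013-12-24: 62 days at 1% → €114,000 × 1% × 62/365 = €193.6438
Total = €939.1726

€939.17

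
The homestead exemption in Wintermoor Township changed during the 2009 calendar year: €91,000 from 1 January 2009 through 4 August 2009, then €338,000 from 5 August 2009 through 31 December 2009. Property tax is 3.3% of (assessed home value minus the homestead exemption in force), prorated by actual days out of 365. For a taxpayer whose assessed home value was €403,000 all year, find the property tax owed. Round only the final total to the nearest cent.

€6,968.61

1 January – 4 August 2009: 216 days, exemption €91,000 → (€403,000 − €91,000) × 3.3% × 216/365 = €6,092.9753
5 August – 31 December 2009: 149 days, exemption €338,000 → (€403,000 − €338,000) × 3.3% × 149/365 = €875.6301
Total = €6,968.6055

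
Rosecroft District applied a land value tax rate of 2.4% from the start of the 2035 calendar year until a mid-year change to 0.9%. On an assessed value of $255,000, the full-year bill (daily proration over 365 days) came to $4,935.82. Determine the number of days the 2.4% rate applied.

252 days

Let d = days at the first rate; then 365 − d days at the second rate.
$255,000 × [2.4%·d + 0.9%·(365−d)] / 365 = $4,935.82
Solving gives d = 252, so the new rate took effect on 10 Sep 2035.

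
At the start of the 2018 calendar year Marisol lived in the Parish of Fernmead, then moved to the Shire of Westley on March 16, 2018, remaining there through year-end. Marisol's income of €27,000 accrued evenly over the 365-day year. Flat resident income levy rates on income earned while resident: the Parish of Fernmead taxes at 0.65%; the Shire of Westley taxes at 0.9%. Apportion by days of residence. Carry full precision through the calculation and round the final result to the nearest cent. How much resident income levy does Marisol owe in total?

€229.32

The Parish of Fernmead, January 1 – March 15, 2018: 74 days → €27,000 × 0.65% × 74/365 = €35.5808
The Shire of Westley, March 16 – December 31, 2018: 291 days → €27,000 × 0.9% × 291/365 = €193.7342
Total = €229.3151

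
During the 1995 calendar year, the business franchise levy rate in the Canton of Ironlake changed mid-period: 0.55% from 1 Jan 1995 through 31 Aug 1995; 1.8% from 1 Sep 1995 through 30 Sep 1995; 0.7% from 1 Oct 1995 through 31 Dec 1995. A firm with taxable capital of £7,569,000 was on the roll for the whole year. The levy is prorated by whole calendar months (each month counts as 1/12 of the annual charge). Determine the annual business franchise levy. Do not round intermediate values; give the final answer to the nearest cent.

1 Jan – 31 Aug 1995: 8 months at 0.55% → £7,569,000 × 0.55% × 8/12 = £27,753.0000
1 Sep – 30 Sep 1995: 1 month at 1.8% → £7,569,000 × 1.8% × 1/12 = £11,353.5000
1 Oct – 31 Dec 1995: 3 months at 0.7% → £7,569,000 × 0.7% × 3/12 = £13,245.7500
Total = £52,352.2500

£52,352.25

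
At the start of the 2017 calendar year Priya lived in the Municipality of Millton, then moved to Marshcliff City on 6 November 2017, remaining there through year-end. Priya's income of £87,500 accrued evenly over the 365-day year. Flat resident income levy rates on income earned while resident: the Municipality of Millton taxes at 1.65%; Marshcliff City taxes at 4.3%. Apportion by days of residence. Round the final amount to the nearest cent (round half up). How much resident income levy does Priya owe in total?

£1,799.50

The Municipality of Millton, 1 January – 5 November 2017: 309 days → £87,500 × 1.65% × 309/365 = £1,222.2432
Marshcliff City, 6 November – 31 December 2017: 56 days → £87,500 × 4.3% × 56/365 = £577.2603
Total = £1,799.5034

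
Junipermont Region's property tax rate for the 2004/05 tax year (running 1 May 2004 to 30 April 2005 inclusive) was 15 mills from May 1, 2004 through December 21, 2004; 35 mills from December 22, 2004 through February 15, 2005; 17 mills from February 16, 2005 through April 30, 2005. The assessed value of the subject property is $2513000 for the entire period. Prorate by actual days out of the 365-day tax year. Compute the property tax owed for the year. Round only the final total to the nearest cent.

$46425.09

May 1 – December 21, 2004: 235 days at 15 mills → $2513000 × 1.5% × 235/365 = $24269.3836
December 22, 2004 – February 15, 2005: 56 days at 35 mills → $2513000 × 3.5% × 56/365 = $13494.4658
February 16 – April 30, 2005: 74 days at 17 mills → $2513000 × 1.7% × 74/365 = $8661.2438
Total = $46425.0932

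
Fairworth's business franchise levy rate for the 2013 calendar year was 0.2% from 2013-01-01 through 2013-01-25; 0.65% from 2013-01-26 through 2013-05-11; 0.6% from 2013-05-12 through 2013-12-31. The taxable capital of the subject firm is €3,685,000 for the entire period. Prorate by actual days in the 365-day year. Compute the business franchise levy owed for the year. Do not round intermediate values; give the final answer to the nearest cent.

€21,635.49

2013-01-01 to 2013-01-25: 25 days at 0.2% → €3,685,000 × 0.2% × 25/365 = €504.7945
2013-01-26 to 2013-05-11: 106 days at 0.65% → €3,685,000 × 0.65% × 106/365 = €6,956.0685
2013-05-12 to 2013-12-31: 234 days at 0.6% → €3,685,000 × 0.6% × 234/365 = €14,174.6301
Total = €21,635.4932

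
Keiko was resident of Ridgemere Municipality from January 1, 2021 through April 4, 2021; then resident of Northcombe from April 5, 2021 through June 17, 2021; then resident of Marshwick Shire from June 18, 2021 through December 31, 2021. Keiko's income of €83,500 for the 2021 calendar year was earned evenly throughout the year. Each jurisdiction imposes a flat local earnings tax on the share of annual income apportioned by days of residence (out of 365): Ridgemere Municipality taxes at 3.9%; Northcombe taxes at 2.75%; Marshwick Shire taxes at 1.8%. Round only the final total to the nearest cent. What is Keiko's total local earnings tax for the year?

Ridgemere Municipality, January 1 – April 4, 2021: 94 days → €83,500 × 3.9% × 94/365 = €838.6603
Northcombe, April 5 – June 17, 2021: 74 days → €83,500 × 2.75% × 74/365 = €465.5411
Marshwick Shire, June 18 – December 31, 2021: 197 days → €83,500 × 1.8% × 197/365 = €811.2082
Total = €2,115.4096

€2,115.41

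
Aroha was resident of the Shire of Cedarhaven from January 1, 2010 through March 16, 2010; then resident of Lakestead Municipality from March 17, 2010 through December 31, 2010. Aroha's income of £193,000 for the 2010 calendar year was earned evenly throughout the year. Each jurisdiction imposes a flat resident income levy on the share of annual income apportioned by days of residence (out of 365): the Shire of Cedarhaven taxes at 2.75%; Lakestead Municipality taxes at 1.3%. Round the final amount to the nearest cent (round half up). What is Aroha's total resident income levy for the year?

The Shire of Cedarhaven, January 1 – March 16, 2010: 75 days → £193,000 × 2.75% × 75/365 = £1,090.5822
Lakestead Municipality, March 17 – December 31, 2010: 290 days → £193,000 × 1.3% × 290/365 = £1,993.4521
Total = £3,084.0342

£3,084.03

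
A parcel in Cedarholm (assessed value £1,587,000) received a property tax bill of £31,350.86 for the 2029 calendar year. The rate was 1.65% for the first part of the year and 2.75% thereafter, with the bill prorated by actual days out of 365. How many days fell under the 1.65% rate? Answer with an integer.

Let d = days at the first rate; then 365 − d days at the second rate.
£1,587,000 × [1.65%·d + 2.75%·(365−d)] / 365 = £31,350.86
Solving gives d = 257, so the new rate took effect on September 15, 2029.

257 days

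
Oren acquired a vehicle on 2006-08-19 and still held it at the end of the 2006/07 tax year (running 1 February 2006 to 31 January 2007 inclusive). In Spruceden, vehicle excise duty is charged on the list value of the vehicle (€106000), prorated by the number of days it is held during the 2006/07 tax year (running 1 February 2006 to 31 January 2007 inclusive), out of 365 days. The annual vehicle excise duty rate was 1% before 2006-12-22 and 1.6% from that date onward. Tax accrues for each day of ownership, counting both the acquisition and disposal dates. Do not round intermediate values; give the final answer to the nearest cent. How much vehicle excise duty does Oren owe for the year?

2006-08-19 to 2006-12-21: 125 days at 1% → €106000 × 1% × 125/365 = €363.0137
2006-12-22 to 2007-01-31: 41 days at 1.6% → €106000 × 1.6% × 41/365 = €190.5096
Total = €553.5233

€553.52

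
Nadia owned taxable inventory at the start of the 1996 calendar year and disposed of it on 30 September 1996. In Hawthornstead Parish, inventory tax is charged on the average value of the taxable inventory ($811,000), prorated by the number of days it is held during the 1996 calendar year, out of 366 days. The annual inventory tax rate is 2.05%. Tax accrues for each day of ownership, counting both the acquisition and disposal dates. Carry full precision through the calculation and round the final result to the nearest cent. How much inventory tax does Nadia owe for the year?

$12,446.41

Days held (1 January – 30 September 1996): 274 out of 366
Tax = $811,000 × 2.05% × 274/366 = $12,446.4126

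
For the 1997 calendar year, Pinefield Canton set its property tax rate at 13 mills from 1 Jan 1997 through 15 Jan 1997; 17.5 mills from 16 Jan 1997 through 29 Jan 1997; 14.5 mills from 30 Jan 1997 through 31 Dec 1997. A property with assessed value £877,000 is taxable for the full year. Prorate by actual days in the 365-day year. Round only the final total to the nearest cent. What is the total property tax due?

£12,763.35

1 Jan – 15 Jan 1997: 15 days at 13 mills → £877,000 × 1.3% × 15/365 = £468.5342
16 Jan – 29 Jan 1997: 14 days at 17.5 mills → £877,000 × 1.75% × 14/365 = £588.6712
30 Jan – 31 Dec 1997: 336 days at 14.5 mills → £877,000 × 1.45% × 336/365 = £11,706.1479
Total = £12,763.3534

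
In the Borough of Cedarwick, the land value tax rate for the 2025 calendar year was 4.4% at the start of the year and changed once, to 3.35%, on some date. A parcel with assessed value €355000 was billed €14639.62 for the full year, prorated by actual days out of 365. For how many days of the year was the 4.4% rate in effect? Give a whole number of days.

Let d = days at the first rate; then 365 − d days at the second rate.
€355000 × [4.4%·d + 3.35%·(365−d)] / 365 = €14639.62
Solving gives d = 269, so the new rate took effect on 27 September 2025.

269 days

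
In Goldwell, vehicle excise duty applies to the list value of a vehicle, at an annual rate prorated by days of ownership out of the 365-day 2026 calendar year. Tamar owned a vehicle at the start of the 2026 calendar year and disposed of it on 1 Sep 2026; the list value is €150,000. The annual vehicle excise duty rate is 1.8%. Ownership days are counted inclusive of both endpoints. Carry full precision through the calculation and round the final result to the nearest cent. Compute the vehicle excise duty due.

Days held (1 Jan – 1 Sep 2026): 244 out of 365
Tax = €150,000 × 1.8% × 244/365 = €1,804.9315

€1,804.93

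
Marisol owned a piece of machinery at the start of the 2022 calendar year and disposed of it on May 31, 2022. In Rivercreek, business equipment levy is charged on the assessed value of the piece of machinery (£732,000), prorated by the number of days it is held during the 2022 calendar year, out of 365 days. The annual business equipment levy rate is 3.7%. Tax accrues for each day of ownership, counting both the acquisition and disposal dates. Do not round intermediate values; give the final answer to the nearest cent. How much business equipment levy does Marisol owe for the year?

£11,204.61

Days held (January 1 – May 31, 2022): 151 out of 365
Tax = £732,000 × 3.7% × 151/365 = £11,204.6137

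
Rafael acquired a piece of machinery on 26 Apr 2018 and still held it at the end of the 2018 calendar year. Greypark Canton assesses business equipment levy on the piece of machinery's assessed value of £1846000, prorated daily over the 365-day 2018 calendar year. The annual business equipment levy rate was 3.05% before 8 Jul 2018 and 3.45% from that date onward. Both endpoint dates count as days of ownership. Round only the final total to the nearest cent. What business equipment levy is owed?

£42144.43

26 Apr – 7 Jul 2018: 73 days at 3.05% → £1846000 × 3.05% × 73/365 = £11260.6000
8 Jul – 31 Dec 2018: 177 days at 3.45% → £1846000 × 3.45% × 177/365 = £30883.8329
Total = £42144.4329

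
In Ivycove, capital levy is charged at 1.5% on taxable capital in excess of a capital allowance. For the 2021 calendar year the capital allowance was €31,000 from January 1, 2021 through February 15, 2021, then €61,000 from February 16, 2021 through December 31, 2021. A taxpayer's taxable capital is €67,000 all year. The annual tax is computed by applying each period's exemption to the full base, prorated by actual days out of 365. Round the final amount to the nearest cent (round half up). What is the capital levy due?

January 1 – February 15, 2021: 46 days, exemption €31,000 → (€67,000 − €31,000) × 1.5% × 46/365 = €68.0548
February 16 – December 31, 2021: 319 days, exemption €61,000 → (€67,000 − €61,000) × 1.5% × 319/365 = €78.6575
Total = €146.7123

€146.71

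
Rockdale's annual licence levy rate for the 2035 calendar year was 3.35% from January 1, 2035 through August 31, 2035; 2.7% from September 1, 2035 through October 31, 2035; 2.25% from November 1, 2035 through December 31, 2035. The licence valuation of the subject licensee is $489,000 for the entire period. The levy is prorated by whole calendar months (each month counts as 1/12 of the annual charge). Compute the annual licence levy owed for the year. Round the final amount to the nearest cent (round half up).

$14,955.25

January 1 – August 31, 2035: 8 months at 3.35% → $489,000 × 3.35% × 8/12 = $10,921.0000
September 1 – October 31, 2035: 2 months at 2.7% → $489,000 × 2.7% × 2/12 = $2,200.5000
November 1 – December 31, 2035: 2 months at 2.25% → $489,000 × 2.25% × 2/12 = $1,833.7500
Total = $14,955.2500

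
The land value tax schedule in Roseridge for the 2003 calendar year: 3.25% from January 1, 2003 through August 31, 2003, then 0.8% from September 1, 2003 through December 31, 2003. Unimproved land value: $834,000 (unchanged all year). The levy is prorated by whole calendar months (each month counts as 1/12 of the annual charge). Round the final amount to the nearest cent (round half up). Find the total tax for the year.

January 1 – August 31, 2003: 8 months at 3.25% → $834,000 × 3.25% × 8/12 = $18,070.0000
September 1 – December 31, 2003: 4 months at 0.8% → $834,000 × 0.8% × 4/12 = $2,224.0000
Total = $20,294.0000

$20,294.00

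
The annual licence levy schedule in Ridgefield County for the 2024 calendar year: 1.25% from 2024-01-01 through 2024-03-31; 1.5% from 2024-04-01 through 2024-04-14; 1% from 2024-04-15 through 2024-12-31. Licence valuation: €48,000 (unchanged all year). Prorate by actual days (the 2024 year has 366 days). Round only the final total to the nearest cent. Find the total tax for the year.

2024-01-01 to 2024-03-31: 91 days at 1.25% → €48,000 × 1.25% × 91/366 = €149.1803
2024-04-01 to 2024-04-14: 14 days at 1.5% → €48,000 × 1.5% × 14/366 = €27.5410
2024-04-15 to 2024-12-31: 261 days at 1% → €48,000 × 1% × 261/366 = €342.2951
Total = €519.0164

€519.02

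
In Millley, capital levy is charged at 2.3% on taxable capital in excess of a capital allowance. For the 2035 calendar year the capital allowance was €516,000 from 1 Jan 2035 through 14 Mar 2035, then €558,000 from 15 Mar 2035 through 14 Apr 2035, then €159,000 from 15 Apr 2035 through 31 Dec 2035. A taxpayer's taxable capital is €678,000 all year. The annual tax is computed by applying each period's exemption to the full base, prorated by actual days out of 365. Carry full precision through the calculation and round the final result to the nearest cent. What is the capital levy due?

€9,515.38

1 Jan – 14 Mar 2035: 73 days, exemption €516,000 → (€678,000 − €516,000) × 2.3% × 73/365 = €745.2000
15 Mar – 14 Apr 2035: 31 days, exemption €558,000 → (€678,000 − €558,000) × 2.3% × 31/365 = €234.4110
15 Apr – 31 Dec 2035: 261 days, exemption €159,000 → (€678,000 − €159,000) × 2.3% × 261/365 = €8,535.7726
Total = €9,515.3836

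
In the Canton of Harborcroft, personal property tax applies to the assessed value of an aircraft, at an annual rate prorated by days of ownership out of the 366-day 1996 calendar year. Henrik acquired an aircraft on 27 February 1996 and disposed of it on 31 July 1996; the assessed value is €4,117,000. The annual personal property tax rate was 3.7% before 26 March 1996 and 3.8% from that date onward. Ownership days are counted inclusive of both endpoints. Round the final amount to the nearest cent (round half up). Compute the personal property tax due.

€66,366.94

27 February – 25 March 1996: 28 days at 3.7% → €4,117,000 × 3.7% × 28/366 = €11,653.5847
26 March – 31 July 1996: 128 days at 3.8% → €4,117,000 × 3.8% × 128/366 = €54,713.3552
Total = €66,366.9399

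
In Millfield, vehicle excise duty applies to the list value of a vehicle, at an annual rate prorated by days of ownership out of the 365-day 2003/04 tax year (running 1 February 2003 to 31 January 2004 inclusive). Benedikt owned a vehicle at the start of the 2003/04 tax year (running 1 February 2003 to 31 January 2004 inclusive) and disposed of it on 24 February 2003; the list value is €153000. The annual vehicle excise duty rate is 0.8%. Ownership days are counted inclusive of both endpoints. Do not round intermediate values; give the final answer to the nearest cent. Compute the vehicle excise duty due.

€80.48

Days held (1 February – 24 February 2003): 24 out of 365
Tax = €153000 × 0.8% × 24/365 = €80.4822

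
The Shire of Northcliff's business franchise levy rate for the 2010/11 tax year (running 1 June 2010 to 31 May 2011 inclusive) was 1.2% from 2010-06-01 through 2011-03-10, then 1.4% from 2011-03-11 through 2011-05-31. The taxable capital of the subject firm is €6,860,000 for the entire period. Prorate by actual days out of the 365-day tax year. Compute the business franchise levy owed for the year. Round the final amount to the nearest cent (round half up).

€85,402.30

2010-06-01 to 2011-03-10: 283 days at 1.2% → €6,860,000 × 1.2% × 283/365 = €63,826.1918
2011-03-11 to 2011-05-31: 82 days at 1.4% → €6,860,000 × 1.4% × 82/365 = €21,576.1096
Total = €85,402.3014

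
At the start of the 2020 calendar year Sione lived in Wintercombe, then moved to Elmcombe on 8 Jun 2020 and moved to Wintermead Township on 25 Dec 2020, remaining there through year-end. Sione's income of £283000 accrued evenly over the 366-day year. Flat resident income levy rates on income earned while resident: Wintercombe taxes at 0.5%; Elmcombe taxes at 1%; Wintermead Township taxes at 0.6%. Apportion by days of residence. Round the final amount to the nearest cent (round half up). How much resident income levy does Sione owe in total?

Wintercombe, 1 Jan – 7 Jun 2020: 159 days → £283000 × 0.5% × 159/366 = £614.7131
Elmcombe, 8 Jun – 24 Dec 2020: 200 days → £283000 × 1% × 200/366 = £1546.4481
Wintermead Township, 25 Dec – 31 Dec 2020: 7 days → £283000 × 0.6% × 7/366 = £32.4754
Total = £2193.6366

£2193.64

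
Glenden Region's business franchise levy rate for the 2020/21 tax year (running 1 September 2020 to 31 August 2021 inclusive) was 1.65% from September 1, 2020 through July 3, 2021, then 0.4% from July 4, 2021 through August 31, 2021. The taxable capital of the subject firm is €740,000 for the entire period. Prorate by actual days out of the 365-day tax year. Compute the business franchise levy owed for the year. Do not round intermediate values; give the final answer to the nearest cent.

September 1, 2020 – July 3, 2021: 306 days at 1.65% → €740,000 × 1.65% × 306/365 = €10,236.3288
July 4 – August 31, 2021: 59 days at 0.4% → €740,000 × 0.4% × 59/365 = €478.4658
Total = €10,714.7945

€10,714.79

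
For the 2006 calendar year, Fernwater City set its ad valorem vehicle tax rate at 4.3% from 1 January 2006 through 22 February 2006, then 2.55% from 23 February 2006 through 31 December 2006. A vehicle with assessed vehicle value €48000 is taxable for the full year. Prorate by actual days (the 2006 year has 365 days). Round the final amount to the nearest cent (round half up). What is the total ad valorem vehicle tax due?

1 January – 22 February 2006: 53 days at 4.3% → €48000 × 4.3% × 53/365 = €299.7041
23 February – 31 December 2006: 312 days at 2.55% → €48000 × 2.55% × 312/365 = €1046.2685
Total = €1345.9726

€1345.97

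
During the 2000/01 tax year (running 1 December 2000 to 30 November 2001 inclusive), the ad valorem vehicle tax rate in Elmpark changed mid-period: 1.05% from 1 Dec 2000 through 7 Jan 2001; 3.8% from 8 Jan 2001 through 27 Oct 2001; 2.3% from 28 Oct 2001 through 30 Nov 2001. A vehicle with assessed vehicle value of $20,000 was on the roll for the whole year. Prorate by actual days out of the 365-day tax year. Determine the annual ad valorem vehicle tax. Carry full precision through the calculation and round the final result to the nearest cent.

1 Dec 2000 – 7 Jan 2001: 38 days at 1.05% → $20,000 × 1.05% × 38/365 = $21.8630
8 Jan – 27 Oct 2001: 293 days at 3.8% → $20,000 × 3.8% × 293/365 = $610.0822
28 Oct – 30 Nov 2001: 34 days at 2.3% → $20,000 × 2.3% × 34/365 = $42.8493
Total = $674.7945

$674.79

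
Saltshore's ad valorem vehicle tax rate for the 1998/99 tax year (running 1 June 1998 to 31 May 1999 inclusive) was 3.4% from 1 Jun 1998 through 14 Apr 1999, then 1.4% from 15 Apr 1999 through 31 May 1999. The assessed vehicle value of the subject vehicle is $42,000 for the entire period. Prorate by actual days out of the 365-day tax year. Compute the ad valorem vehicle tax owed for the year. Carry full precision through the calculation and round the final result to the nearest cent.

1 Jun 1998 – 14 Apr 1999: 318 days at 3.4% → $42,000 × 3.4% × 318/365 = $1,244.1205
15 Apr – 31 May 1999: 47 days at 1.4% → $42,000 × 1.4% × 47/365 = $75.7151
Total = $1,319.8356

$1,319.84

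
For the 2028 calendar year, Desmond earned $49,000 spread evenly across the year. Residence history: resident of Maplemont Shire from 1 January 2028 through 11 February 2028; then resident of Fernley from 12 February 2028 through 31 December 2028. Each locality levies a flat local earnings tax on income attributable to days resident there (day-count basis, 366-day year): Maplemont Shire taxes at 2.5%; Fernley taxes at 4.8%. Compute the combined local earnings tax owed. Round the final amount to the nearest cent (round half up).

$2,222.67

Maplemont Shire, 1 January – 11 February 2028: 42 days → $49,000 × 2.5% × 42/366 = $140.5738
Fernley, 12 February – 31 December 2028: 324 days → $49,000 × 4.8% × 324/366 = $2,082.0984
Total = $2,222.6721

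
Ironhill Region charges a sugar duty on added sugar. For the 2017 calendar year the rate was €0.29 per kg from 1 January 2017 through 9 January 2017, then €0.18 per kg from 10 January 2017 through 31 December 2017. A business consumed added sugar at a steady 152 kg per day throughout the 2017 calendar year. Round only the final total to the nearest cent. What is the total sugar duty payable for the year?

1 January – 9 January 2017: 9 days × 152 kg/day = 1,368 kg at €0.29/kg → €396.72
10 January – 31 December 2017: 356 days × 152 kg/day = 54,112 kg at €0.18/kg → €9,740.16

€10,136.88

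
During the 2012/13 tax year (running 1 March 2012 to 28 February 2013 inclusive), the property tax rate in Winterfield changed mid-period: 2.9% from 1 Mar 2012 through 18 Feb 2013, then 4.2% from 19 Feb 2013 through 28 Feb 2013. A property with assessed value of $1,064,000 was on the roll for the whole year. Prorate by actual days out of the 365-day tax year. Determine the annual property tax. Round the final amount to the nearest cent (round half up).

1 Mar 2012 – 18 Feb 2013: 355 days at 2.9% → $1,064,000 × 2.9% × 355/365 = $30,010.6301
19 Feb – 28 Feb 2013: 10 days at 4.2% → $1,064,000 × 4.2% × 10/365 = $1,224.3288
Total = $31,234.9589

$31,234.96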